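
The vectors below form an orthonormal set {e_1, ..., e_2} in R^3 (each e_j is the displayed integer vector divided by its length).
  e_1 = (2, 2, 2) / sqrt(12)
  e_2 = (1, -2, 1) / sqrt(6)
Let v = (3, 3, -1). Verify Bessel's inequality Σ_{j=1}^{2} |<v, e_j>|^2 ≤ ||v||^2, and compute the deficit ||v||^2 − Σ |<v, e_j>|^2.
Σ |<v, e_j>|^2 = 11; ||v||^2 = 19; deficit = 8

Write each e_j = u_j / sqrt(<u_j, u_j>) where u_j is the displayed integer vector. Then <v, e_j> = <v, u_j> / sqrt(<u_j, u_j>), so |<v, e_j>|^2 = <v, u_j>^2 / <u_j, u_j>.
Coefficients: <v, e_1> = 10/sqrt(12), <v, e_2> = -4/sqrt(6).
Square and sum: Σ |<v, e_j>|^2 = 11.
Compute ||v||^2 = v·v = 19.
Deficit = 19 − 11 = 8 ≥ 0, confirming Bessel's inequality. (The deficit equals ||v − Σ <v,e_j> e_j||^2, the squared distance from v to span{e_j}.)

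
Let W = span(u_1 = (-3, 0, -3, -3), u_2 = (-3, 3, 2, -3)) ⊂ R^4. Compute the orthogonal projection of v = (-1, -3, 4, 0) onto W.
proj_W(v) = (47/77, 54/77, 137/77, 47/77)

Set up U = [u_1 | ... | u_2] ∈ R^(4×2). The projector onto W = col(U) is P = U (U^T U)^(-1) U^T.
Compute U^T U =
  [27, 12]
  [12, 31],
and U^T v = (-9, 2).
Solve U^T U · c = U^T v for the coefficients: c = (-101/231, 18/77). The projection is proj_W(v) = U c.
Check: (v - proj_W(v)) · u_1 = 0  (should be 0).
Check: (v - proj_W(v)) · u_2 = 0  (should be 0).
Result: proj_W(v) = (47/77, 54/77, 137/77, 47/77).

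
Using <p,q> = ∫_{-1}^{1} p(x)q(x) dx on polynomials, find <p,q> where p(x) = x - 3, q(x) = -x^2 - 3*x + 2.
<p,q> = -12

Expand the product: p(x)·q(x) = -x^3 + 11*x - 6.
∫_{-1}^{1} of each monomial x^k gives [2/(k+1) if k even, 0 if k odd]. Integrating term-by-term (or equivalently evaluating the antiderivative F(x) = -x^4/4 + 11*x^2/2 - 6*x at the endpoints):
  F(1) − F(−1) = -3/4 − (45/4) = -12.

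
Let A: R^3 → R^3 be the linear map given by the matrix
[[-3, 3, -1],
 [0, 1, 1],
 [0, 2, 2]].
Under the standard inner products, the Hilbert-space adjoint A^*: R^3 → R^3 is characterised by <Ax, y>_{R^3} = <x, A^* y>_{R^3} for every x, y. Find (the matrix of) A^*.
A^* = A^T =
[[-3, 0, 0],
 [3, 1, 2],
 [-1, 1, 2]]

For real matrices with standard dot products, the defining identity <Ax, y> = <x, A^* y> gives (Ax)^T y = x^T (A^*) y, i.e. x^T A^T y = x^T (A^*) y. Since this holds for all x, y, we must have A^* = A^T. Therefore
A^* =
[[-3, 0, 0],
 [3, 1, 2],
 [-1, 1, 2]].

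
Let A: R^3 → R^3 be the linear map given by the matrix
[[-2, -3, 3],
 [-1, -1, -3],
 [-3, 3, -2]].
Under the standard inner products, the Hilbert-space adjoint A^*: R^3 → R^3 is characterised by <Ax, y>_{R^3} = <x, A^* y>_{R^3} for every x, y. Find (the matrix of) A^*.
A^* = A^T =
[[-2, -1, -3],
 [-3, -1, 3],
 [3, -3, -2]]

For real matrices with standard dot products, the defining identity <Ax, y> = <x, A^* y> gives (Ax)^T y = x^T (A^*) y, i.e. x^T A^T y = x^T (A^*) y. Since this holds for all x, y, we must have A^* = A^T. Therefore
A^* =
[[-2, -1, -3],
 [-3, -1, 3],
 [3, -3, -2]].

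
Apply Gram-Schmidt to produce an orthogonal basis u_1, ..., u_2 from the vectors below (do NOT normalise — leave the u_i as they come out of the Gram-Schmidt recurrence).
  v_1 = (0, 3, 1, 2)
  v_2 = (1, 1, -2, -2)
Orthogonal basis:
  u_1 = (0, 3, 1, 2)
  u_2 = (1, 23/14, -25/14, -11/7)

Apply the Gram-Schmidt recurrence
  u_1 = v_1
  u_i = v_i − Σ_{j<i} ((v_i · u_j) / (u_j · u_j)) · u_j.

Step by step this gives:
  u_1 = (0, 3, 1, 2)
  u_2 = (1, 23/14, -25/14, -11/7)

Orthogonality check:
  u_2 · u_1 = 0 (should be 0)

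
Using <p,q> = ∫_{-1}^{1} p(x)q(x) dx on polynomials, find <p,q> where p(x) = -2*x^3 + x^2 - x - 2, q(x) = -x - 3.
<p,q> = 172/15

Expand the product: p(x)·q(x) = 2*x^4 + 5*x^3 - 2*x^2 + 5*x + 6.
∫_{-1}^{1} of each monomial x^k gives [2/(k+1) if k even, 0 if k odd]. Integrating term-by-term (or equivalently evaluating the antiderivative F(x) = 2*x^5/5 + 5*x^4/4 - 2*x^3/3 + 5*x^2/2 + 6*x at the endpoints):
  F(1) − F(−1) = 569/60 − (-119/60) = 172/15.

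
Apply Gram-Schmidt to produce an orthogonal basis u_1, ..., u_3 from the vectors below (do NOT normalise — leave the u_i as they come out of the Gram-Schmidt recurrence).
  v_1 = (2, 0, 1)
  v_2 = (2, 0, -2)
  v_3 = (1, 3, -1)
Orthogonal basis:
  u_1 = (2, 0, 1)
  u_2 = (6/5, 0, -12/5)
  u_3 = (0, 3, 0)

Apply the Gram-Schmidt recurrence
  u_1 = v_1
  u_i = v_i − Σ_{j<i} ((v_i · u_j) / (u_j · u_j)) · u_j.

Step by step this gives:
  u_1 = (2, 0, 1)
  u_2 = (6/5, 0, -12/5)
  u_3 = (0, 3, 0)

Orthogonality check:
  u_2 · u_1 = 0 (should be 0)
  u_3 · u_1 = 0 (should be 0)
  u_3 · u_2 = 0 (should be 0)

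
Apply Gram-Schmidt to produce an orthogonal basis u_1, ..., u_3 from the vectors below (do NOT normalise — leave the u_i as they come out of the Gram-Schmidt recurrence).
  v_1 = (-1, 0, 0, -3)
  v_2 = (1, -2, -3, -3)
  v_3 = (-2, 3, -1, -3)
Orthogonal basis:
  u_1 = (-1, 0, 0, -3)
  u_2 = (9/5, -2, -3, -3/5)
  u_3 = (-63/166, 201/83, -155/83, 21/166)

Apply the Gram-Schmidt recurrence
  u_1 = v_1
  u_i = v_i − Σ_{j<i} ((v_i · u_j) / (u_j · u_j)) · u_j.

Step by step this gives:
  u_1 = (-1, 0, 0, -3)
  u_2 = (9/5, -2, -3, -3/5)
  u_3 = (-63/166, 201/83, -155/83, 21/166)

Orthogonality check:
  u_2 · u_1 = 0 (should be 0)
  u_3 · u_1 = 0 (should be 0)
  u_3 · u_2 = 0 (should be 0)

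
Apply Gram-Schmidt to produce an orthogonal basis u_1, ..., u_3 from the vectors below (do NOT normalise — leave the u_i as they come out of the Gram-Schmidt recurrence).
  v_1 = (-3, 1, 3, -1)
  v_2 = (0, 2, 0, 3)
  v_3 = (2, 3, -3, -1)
Orthogonal basis:
  u_1 = (-3, 1, 3, -1)
  u_2 = (-3/20, 41/20, 3/20, 59/20)
  u_3 = (14/37, 117/37, -51/37, -78/37)

Apply the Gram-Schmidt recurrence
  u_1 = v_1
  u_i = v_i − Σ_{j<i} ((v_i · u_j) / (u_j · u_j)) · u_j.

Step by step this gives:
  u_1 = (-3, 1, 3, -1)
  u_2 = (-3/20, 41/20, 3/20, 59/20)
  u_3 = (14/37, 117/37, -51/37, -78/37)

Orthogonality check:
  u_2 · u_1 = 0 (should be 0)
  u_3 · u_1 = 0 (should be 0)
  u_3 · u_2 = 0 (should be 0)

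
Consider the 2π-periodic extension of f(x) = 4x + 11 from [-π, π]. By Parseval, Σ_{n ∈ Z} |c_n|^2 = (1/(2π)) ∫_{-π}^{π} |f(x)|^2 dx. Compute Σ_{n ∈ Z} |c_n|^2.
Σ |c_n|^2 = 16π^2/3 + 121

Expand and integrate term by term over [-π, π]:
  ∫ (4x)^2 dx = 16·(2π^3/3); ∫ 2·4·(11)·x dx = 0 (odd integrand); ∫ 11^2 dx = 121·2π.
So (1/(2π)) ∫_{-π}^{π} (4x + 11)^2 dx = 16π^2/3 + 121 = 16π^2/3 + 121.
Parseval ⇒ Σ |c_n|^2 = 16π^2/3 + 121.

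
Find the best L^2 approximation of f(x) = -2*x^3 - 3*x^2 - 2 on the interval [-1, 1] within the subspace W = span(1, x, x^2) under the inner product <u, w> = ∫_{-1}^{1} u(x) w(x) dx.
g(x) = -3*x^2 - 6*x/5 - 2

The best approximation g ∈ W is the orthogonal projection of f onto W. Writing g = a_0 + a_1 x + a_2 x^2, the coefficients solve the normal equations G · a = b where
  G_{ij} = <φ_i, φ_j> and b_i = <f, φ_i>, with φ_0 = 1, φ_1 = x, φ_2 = x^2.
G =
  [2, 0, 2/3]
  [0, 2/3, 0]
  [2/3, 0, 2/5],
b = (-6, -4/5, -38/15).
Solving gives a_0 = -2, a_1 = -6/5, a_2 = -3, so
  g(x) = -3*x^2 - 6*x/5 - 2.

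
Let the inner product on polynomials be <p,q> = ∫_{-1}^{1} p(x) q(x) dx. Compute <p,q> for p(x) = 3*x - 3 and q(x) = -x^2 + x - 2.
<p,q> = 16

Expand the product: p(x)·q(x) = -3*x^3 + 6*x^2 - 9*x + 6.
∫_{-1}^{1} of each monomial x^k gives [2/(k+1) if k even, 0 if k odd]. Integrating term-by-term (or equivalently evaluating the antiderivative F(x) = -3*x^4/4 + 2*x^3 - 9*x^2/2 + 6*x at the endpoints):
  F(1) − F(−1) = 11/4 − (-53/4) = 16.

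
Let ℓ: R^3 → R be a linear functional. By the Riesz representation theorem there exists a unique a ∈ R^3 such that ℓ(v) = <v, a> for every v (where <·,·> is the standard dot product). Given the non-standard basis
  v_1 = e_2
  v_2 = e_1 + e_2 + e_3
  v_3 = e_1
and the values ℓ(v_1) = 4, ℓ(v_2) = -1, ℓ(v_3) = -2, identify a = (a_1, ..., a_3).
a = (-2, 4, -3)

Write a = (a_1, ..., a_3) in the standard basis. For each basis vector v_i, ℓ(v_i) = <v_i, a> is a linear equation in the a_j's. Collect the n equations into a matrix system V a = ℓ, where row i of V is v_i (expressed in the standard basis). Since V is invertible (lower-triangular with 1s on the diagonal, up to permutation), solve by back-substitution:
  V =
[[0, 1, 0],
 [1, 1, 1],
 [1, 0, 0]]
  V a = (4, -1, -2)
Solving gives a = (-2, 4, -3).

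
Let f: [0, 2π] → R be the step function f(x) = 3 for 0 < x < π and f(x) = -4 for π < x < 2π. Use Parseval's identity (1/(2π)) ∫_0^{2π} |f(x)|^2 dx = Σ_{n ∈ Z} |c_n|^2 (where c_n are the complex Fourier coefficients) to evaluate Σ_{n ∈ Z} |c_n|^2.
Σ |c_n|^2 = 25/2

Parseval equates the L^2 energy of f (normalised by 1/(2π)) with the ℓ^2 sum of its Fourier coefficients: (1/(2π)) ∫_0^{2π} |f|^2 = Σ |c_n|^2.
Compute the left side: (1/(2π)) [∫_0^π 3^2 dx + ∫_π^{2π} (-4)^2 dx] = (1/(2π)) · (9π + 16π) = (9 + 16)/2 = 25/2.
So Σ_{n ∈ Z} |c_n|^2 = 25/2.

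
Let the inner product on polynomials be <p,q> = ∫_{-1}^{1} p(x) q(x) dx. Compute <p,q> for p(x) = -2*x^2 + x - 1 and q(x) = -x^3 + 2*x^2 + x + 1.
<p,q> = -6

Expand the product: p(x)·q(x) = 2*x^5 - 5*x^4 + x^3 - 3*x^2 - 1.
∫_{-1}^{1} of each monomial x^k gives [2/(k+1) if k even, 0 if k odd]. Integrating term-by-term (or equivalently evaluating the antiderivative F(x) = x^6/3 - x^5 + x^4/4 - x^3 - x at the endpoints):
  F(1) − F(−1) = -29/12 − (43/12) = -6.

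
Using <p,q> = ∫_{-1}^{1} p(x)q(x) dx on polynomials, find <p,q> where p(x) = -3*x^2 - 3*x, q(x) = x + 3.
<p,q> = -8

Expand the product: p(x)·q(x) = -3*x^3 - 12*x^2 - 9*x.
∫_{-1}^{1} of each monomial x^k gives [2/(k+1) if k even, 0 if k odd]. Integrating term-by-term (or equivalently evaluating the antiderivative F(x) = -3*x^4/4 - 4*x^3 - 9*x^2/2 at the endpoints):
  F(1) − F(−1) = -37/4 − (-5/4) = -8.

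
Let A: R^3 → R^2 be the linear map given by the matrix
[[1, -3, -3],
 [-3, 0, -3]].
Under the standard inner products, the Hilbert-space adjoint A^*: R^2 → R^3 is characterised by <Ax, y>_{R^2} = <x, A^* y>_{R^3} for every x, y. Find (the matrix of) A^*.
A^* = A^T =
[[1, -3],
 [-3, 0],
 [-3, -3]]

For real matrices with standard dot products, the defining identity <Ax, y> = <x, A^* y> gives (Ax)^T y = x^T (A^*) y, i.e. x^T A^T y = x^T (A^*) y. Since this holds for all x, y, we must have A^* = A^T. Therefore
A^* =
[[1, -3],
 [-3, 0],
 [-3, -3]].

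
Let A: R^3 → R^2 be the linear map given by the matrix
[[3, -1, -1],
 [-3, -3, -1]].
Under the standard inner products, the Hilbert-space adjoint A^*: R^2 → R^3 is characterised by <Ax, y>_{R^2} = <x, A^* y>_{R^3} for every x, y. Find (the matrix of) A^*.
A^* = A^T =
[[3, -3],
 [-1, -3],
 [-1, -1]]

For real matrices with standard dot products, the defining identity <Ax, y> = <x, A^* y> gives (Ax)^T y = x^T (A^*) y, i.e. x^T A^T y = x^T (A^*) y. Since this holds for all x, y, we must have A^* = A^T. Therefore
A^* =
[[3, -3],
 [-1, -3],
 [-1, -1]].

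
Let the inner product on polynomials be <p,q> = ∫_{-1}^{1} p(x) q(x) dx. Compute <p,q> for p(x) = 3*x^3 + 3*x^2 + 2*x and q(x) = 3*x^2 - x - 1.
<p,q> = -14/15

Expand the product: p(x)·q(x) = 9*x^5 + 6*x^4 - 5*x^2 - 2*x.
∫_{-1}^{1} of each monomial x^k gives [2/(k+1) if k even, 0 if k odd]. Integrating term-by-term (or equivalently evaluating the antiderivative F(x) = 3*x^6/2 + 6*x^5/5 - 5*x^3/3 - x^2 at the endpoints):
  F(1) − F(−1) = 1/30 − (29/30) = -14/15.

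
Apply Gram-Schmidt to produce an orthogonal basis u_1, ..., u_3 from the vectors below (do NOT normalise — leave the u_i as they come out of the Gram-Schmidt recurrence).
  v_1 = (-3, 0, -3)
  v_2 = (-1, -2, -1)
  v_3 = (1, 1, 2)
Orthogonal basis:
  u_1 = (-3, 0, -3)
  u_2 = (0, -2, 0)
  u_3 = (-1/2, 0, 1/2)

Apply the Gram-Schmidt recurrence
  u_1 = v_1
  u_i = v_i − Σ_{j<i} ((v_i · u_j) / (u_j · u_j)) · u_j.

Step by step this gives:
  u_1 = (-3, 0, -3)
  u_2 = (0, -2, 0)
  u_3 = (-1/2, 0, 1/2)

Orthogonality check:
  u_2 · u_1 = 0 (should be 0)
  u_3 · u_1 = 0 (should be 0)
  u_3 · u_2 = 0 (should be 0)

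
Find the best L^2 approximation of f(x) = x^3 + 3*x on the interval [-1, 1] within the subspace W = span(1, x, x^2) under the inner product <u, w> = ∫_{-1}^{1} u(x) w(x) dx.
g(x) = 18*x/5

The best approximation g ∈ W is the orthogonal projection of f onto W. Writing g = a_0 + a_1 x + a_2 x^2, the coefficients solve the normal equations G · a = b where
  G_{ij} = <φ_i, φ_j> and b_i = <f, φ_i>, with φ_0 = 1, φ_1 = x, φ_2 = x^2.
G =
  [2, 0, 2/3]
  [0, 2/3, 0]
  [2/3, 0, 2/5],
b = (0, 12/5, 0).
Solving gives a_0 = 0, a_1 = 18/5, a_2 = 0, so
  g(x) = 18*x/5.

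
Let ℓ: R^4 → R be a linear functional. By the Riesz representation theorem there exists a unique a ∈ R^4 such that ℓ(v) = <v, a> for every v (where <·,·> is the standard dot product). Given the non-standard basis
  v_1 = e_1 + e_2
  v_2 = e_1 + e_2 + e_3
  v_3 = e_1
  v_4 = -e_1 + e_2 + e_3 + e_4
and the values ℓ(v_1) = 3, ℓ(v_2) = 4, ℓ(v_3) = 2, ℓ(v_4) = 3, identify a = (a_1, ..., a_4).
a = (2, 1, 1, 3)

Write a = (a_1, ..., a_4) in the standard basis. For each basis vector v_i, ℓ(v_i) = <v_i, a> is a linear equation in the a_j's. Collect the n equations into a matrix system V a = ℓ, where row i of V is v_i (expressed in the standard basis). Since V is invertible (lower-triangular with 1s on the diagonal, up to permutation), solve by back-substitution:
  V =
[[1, 1, 0, 0],
 [1, 1, 1, 0],
 [1, 0, 0, 0],
 [-1, 1, 1, 1]]
  V a = (3, 4, 2, 3)
Solving gives a = (2, 1, 1, 3).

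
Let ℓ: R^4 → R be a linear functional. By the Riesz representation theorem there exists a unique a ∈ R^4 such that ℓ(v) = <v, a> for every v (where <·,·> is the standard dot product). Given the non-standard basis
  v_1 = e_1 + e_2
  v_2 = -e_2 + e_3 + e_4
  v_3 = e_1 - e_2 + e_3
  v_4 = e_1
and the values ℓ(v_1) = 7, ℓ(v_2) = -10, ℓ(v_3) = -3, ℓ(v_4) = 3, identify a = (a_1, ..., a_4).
a = (3, 4, -2, -4)

Write a = (a_1, ..., a_4) in the standard basis. For each basis vector v_i, ℓ(v_i) = <v_i, a> is a linear equation in the a_j's. Collect the n equations into a matrix system V a = ℓ, where row i of V is v_i (expressed in the standard basis). Since V is invertible (lower-triangular with 1s on the diagonal, up to permutation), solve by back-substitution:
  V =
[[1, 1, 0, 0],
 [0, -1, 1, 1],
 [1, -1, 1, 0],
 [1, 0, 0, 0]]
  V a = (7, -10, -3, 3)
Solving gives a = (3, 4, -2, -4).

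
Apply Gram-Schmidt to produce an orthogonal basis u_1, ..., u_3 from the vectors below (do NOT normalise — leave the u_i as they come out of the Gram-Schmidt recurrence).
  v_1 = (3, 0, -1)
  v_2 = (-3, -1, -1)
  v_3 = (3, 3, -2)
Orthogonal basis:
  u_1 = (3, 0, -1)
  u_2 = (-3/5, -1, -9/5)
  u_3 = (-21/46, 63/23, -63/46)

Apply the Gram-Schmidt recurrence
  u_1 = v_1
  u_i = v_i − Σ_{j<i} ((v_i · u_j) / (u_j · u_j)) · u_j.

Step by step this gives:
  u_1 = (3, 0, -1)
  u_2 = (-3/5, -1, -9/5)
  u_3 = (-21/46, 63/23, -63/46)

Orthogonality check:
  u_2 · u_1 = 0 (should be 0)
  u_3 · u_1 = 0 (should be 0)
  u_3 · u_2 = 0 (should be 0)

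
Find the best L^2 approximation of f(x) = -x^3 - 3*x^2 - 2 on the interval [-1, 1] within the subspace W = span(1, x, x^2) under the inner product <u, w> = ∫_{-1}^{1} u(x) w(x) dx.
g(x) = -3*x^2 - 3*x/5 - 2

The best approximation g ∈ W is the orthogonal projection of f onto W. Writing g = a_0 + a_1 x + a_2 x^2, the coefficients solve the normal equations G · a = b where
  G_{ij} = <φ_i, φ_j> and b_i = <f, φ_i>, with φ_0 = 1, φ_1 = x, φ_2 = x^2.
G =
  [2, 0, 2/3]
  [0, 2/3, 0]
  [2/3, 0, 2/5],
b = (-6, -2/5, -38/15).
Solving gives a_0 = -2, a_1 = -3/5, a_2 = -3, so
  g(x) = -3*x^2 - 3*x/5 - 2.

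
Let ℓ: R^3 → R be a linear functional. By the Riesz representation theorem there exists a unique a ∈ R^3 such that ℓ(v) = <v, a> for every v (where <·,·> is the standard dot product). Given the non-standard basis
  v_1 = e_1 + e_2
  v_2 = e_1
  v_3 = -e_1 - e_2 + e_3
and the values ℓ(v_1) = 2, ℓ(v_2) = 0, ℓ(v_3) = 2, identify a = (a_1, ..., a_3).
a = (0, 2, 4)

Write a = (a_1, ..., a_3) in the standard basis. For each basis vector v_i, ℓ(v_i) = <v_i, a> is a linear equation in the a_j's. Collect the n equations into a matrix system V a = ℓ, where row i of V is v_i (expressed in the standard basis). Since V is invertible (lower-triangular with 1s on the diagonal, up to permutation), solve by back-substitution:
  V =
[[1, 1, 0],
 [1, 0, 0],
 [-1, -1, 1]]
  V a = (2, 0, 2)
Solving gives a = (0, 2, 4).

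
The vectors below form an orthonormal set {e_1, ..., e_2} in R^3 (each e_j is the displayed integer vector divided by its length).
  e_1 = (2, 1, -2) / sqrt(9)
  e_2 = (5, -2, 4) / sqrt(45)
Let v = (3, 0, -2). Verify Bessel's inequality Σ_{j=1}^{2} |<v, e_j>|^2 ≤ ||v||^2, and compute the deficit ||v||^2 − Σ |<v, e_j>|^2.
Σ |<v, e_j>|^2 = 61/5; ||v||^2 = 13; deficit = 4/5

Write each e_j = u_j / sqrt(<u_j, u_j>) where u_j is the displayed integer vector. Then <v, e_j> = <v, u_j> / sqrt(<u_j, u_j>), so |<v, e_j>|^2 = <v, u_j>^2 / <u_j, u_j>.
Coefficients: <v, e_1> = 10/sqrt(9), <v, e_2> = 7/sqrt(45).
Square and sum: Σ |<v, e_j>|^2 = 61/5.
Compute ||v||^2 = v·v = 13.
Deficit = 13 − 61/5 = 4/5 ≥ 0, confirming Bessel's inequality. (The deficit equals ||v − Σ <v,e_j> e_j||^2, the squared distance from v to span{e_j}.)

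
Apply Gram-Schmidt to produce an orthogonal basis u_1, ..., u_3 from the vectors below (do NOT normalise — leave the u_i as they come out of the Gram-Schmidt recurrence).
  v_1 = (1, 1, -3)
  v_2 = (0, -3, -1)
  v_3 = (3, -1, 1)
Orthogonal basis:
  u_1 = (1, 1, -3)
  u_2 = (0, -3, -1)
  u_3 = (34/11, -17/55, 51/55)

Apply the Gram-Schmidt recurrence
  u_1 = v_1
  u_i = v_i − Σ_{j<i} ((v_i · u_j) / (u_j · u_j)) · u_j.

Step by step this gives:
  u_1 = (1, 1, -3)
  u_2 = (0, -3, -1)
  u_3 = (34/11, -17/55, 51/55)

Orthogonality check:
  u_2 · u_1 = 0 (should be 0)
  u_3 · u_1 = 0 (should be 0)
  u_3 · u_2 = 0 (should be 0)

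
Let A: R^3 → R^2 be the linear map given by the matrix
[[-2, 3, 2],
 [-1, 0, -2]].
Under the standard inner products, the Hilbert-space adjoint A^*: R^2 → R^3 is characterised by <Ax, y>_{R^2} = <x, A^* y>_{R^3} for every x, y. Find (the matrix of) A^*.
A^* = A^T =
[[-2, -1],
 [3, 0],
 [2, -2]]

For real matrices with standard dot products, the defining identity <Ax, y> = <x, A^* y> gives (Ax)^T y = x^T (A^*) y, i.e. x^T A^T y = x^T (A^*) y. Since this holds for all x, y, we must have A^* = A^T. Therefore
A^* =
[[-2, -1],
 [3, 0],
 [2, -2]].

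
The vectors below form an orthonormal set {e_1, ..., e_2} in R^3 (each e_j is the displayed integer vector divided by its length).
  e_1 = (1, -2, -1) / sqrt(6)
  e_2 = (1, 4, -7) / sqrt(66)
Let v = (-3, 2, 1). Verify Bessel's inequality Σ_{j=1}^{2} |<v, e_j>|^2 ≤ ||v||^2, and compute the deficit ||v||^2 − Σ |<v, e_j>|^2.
Σ |<v, e_j>|^2 = 118/11; ||v||^2 = 14; deficit = 36/11

Write each e_j = u_j / sqrt(<u_j, u_j>) where u_j is the displayed integer vector. Then <v, e_j> = <v, u_j> / sqrt(<u_j, u_j>), so |<v, e_j>|^2 = <v, u_j>^2 / <u_j, u_j>.
Coefficients: <v, e_1> = -8/sqrt(6), <v, e_2> = -2/sqrt(66).
Square and sum: Σ |<v, e_j>|^2 = 118/11.
Compute ||v||^2 = v·v = 14.
Deficit = 14 − 118/11 = 36/11 ≥ 0, confirming Bessel's inequality. (The deficit equals ||v − Σ <v,e_j> e_j||^2, the squared distance from v to span{e_j}.)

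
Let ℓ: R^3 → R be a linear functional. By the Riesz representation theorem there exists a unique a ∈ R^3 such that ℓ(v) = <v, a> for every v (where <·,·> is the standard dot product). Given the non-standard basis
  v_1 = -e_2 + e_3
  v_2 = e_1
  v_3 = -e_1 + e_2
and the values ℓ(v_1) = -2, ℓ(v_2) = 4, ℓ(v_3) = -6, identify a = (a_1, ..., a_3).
a = (4, -2, -4)

Write a = (a_1, ..., a_3) in the standard basis. For each basis vector v_i, ℓ(v_i) = <v_i, a> is a linear equation in the a_j's. Collect the n equations into a matrix system V a = ℓ, where row i of V is v_i (expressed in the standard basis). Since V is invertible (lower-triangular with 1s on the diagonal, up to permutation), solve by back-substitution:
  V =
[[0, -1, 1],
 [1, 0, 0],
 [-1, 1, 0]]
  V a = (-2, 4, -6)
Solving gives a = (4, -2, -4).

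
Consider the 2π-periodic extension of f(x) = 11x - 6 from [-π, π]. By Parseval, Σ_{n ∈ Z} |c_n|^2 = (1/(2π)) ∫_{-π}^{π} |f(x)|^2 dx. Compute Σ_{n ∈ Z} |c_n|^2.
Σ |c_n|^2 = 121π^2/3 + 36

Expand and integrate term by term over [-π, π]:
  ∫ (11x)^2 dx = 121·(2π^3/3); ∫ 2·11·(-6)·x dx = 0 (odd integrand); ∫ (-6)^2 dx = 36·2π.
So (1/(2π)) ∫_{-π}^{π} (11x - 6)^2 dx = 121π^2/3 + 36 = 121π^2/3 + 36.
Parseval ⇒ Σ |c_n|^2 = 121π^2/3 + 36.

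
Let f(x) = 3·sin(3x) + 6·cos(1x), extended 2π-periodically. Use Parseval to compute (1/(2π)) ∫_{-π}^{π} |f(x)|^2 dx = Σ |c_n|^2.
Σ |c_n|^2 = 45/2

Expand |f|^2 and use orthogonality of {sin(nx), cos(mx)} on [-π, π]:
  ∫_{-π}^{π} sin(nx)^2 dx = π, ∫ cos(mx)^2 dx = π, and cross terms integrate to 0.
So ∫_{-π}^{π} f(x)^2 dx = 3^2 · π + 6^2 · π = (9 + 36)π.
Divide by 2π: (9 + 36)/2 = 45/2.
By Parseval, this equals Σ |c_n|^2.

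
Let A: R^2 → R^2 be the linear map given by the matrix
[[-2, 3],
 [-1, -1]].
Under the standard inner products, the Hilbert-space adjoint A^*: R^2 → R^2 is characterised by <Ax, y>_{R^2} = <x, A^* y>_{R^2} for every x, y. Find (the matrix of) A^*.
A^* = A^T =
[[-2, -1],
 [3, -1]]

For real matrices with standard dot products, the defining identity <Ax, y> = <x, A^* y> gives (Ax)^T y = x^T (A^*) y, i.e. x^T A^T y = x^T (A^*) y. Since this holds for all x, y, we must have A^* = A^T. Therefore
A^* =
[[-2, -1],
 [3, -1]].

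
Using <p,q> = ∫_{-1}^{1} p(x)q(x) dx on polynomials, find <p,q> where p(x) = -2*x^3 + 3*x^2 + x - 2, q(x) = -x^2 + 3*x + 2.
<p,q> = -64/15

Expand the product: p(x)·q(x) = 2*x^5 - 9*x^4 + 4*x^3 + 11*x^2 - 4*x - 4.
∫_{-1}^{1} of each monomial x^k gives [2/(k+1) if k even, 0 if k odd]. Integrating term-by-term (or equivalently evaluating the antiderivative F(x) = x^6/3 - 9*x^5/5 + x^4 + 11*x^3/3 - 2*x^2 - 4*x at the endpoints):
  F(1) − F(−1) = -14/5 − (22/15) = -64/15.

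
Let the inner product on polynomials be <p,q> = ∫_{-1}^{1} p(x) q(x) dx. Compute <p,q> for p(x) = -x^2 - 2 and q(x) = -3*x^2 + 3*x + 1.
<p,q> = 8/15

Expand the product: p(x)·q(x) = 3*x^4 - 3*x^3 + 5*x^2 - 6*x - 2.
∫_{-1}^{1} of each monomial x^k gives [2/(k+1) if k even, 0 if k odd]. Integrating term-by-term (or equivalently evaluating the antiderivative F(x) = 3*x^5/5 - 3*x^4/4 + 5*x^3/3 - 3*x^2 - 2*x at the endpoints):
  F(1) − F(−1) = -209/60 − (-241/60) = 8/15.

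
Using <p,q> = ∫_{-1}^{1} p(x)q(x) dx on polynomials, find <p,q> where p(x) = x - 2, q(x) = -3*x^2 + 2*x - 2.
<p,q> = 40/3

Expand the product: p(x)·q(x) = -3*x^3 + 8*x^2 - 6*x + 4.
∫_{-1}^{1} of each monomial x^k gives [2/(k+1) if k even, 0 if k odd]. Integrating term-by-term (or equivalently evaluating the antiderivative F(x) = -3*x^4/4 + 8*x^3/3 - 3*x^2 + 4*x at the endpoints):
  F(1) − F(−1) = 35/12 − (-125/12) = 40/3.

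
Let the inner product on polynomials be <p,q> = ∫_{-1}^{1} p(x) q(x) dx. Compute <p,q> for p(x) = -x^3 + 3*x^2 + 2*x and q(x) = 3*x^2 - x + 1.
<p,q> = 14/3

Expand the product: p(x)·q(x) = -3*x^5 + 10*x^4 + 2*x^3 + x^2 + 2*x.
∫_{-1}^{1} of each monomial x^k gives [2/(k+1) if k even, 0 if k odd]. Integrating term-by-term (or equivalently evaluating the antiderivative F(x) = -x^6/2 + 2*x^5 + x^4/2 + x^3/3 + x^2 at the endpoints):
  F(1) − F(−1) = 10/3 − (-4/3) = 14/3.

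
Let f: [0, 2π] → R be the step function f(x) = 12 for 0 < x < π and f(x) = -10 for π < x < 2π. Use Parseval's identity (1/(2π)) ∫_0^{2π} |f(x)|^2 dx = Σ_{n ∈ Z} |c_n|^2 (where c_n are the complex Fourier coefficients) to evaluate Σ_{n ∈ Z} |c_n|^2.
Σ |c_n|^2 = 122

Parseval equates the L^2 energy of f (normalised by 1/(2π)) with the ℓ^2 sum of its Fourier coefficients: (1/(2π)) ∫_0^{2π} |f|^2 = Σ |c_n|^2.
Compute the left side: (1/(2π)) [∫_0^π 12^2 dx + ∫_π^{2π} (-10)^2 dx] = (1/(2π)) · (144π + 100π) = (144 + 100)/2 = 122.
So Σ_{n ∈ Z} |c_n|^2 = 122.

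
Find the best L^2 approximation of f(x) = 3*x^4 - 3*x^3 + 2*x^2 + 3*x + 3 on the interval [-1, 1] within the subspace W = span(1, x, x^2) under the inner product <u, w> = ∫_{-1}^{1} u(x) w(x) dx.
g(x) = 32*x^2/7 + 6*x/5 + 96/35

The best approximation g ∈ W is the orthogonal projection of f onto W. Writing g = a_0 + a_1 x + a_2 x^2, the coefficients solve the normal equations G · a = b where
  G_{ij} = <φ_i, φ_j> and b_i = <f, φ_i>, with φ_0 = 1, φ_1 = x, φ_2 = x^2.
G =
  [2, 0, 2/3]
  [0, 2/3, 0]
  [2/3, 0, 2/5],
b = (128/15, 4/5, 128/35).
Solving gives a_0 = 96/35, a_1 = 6/5, a_2 = 32/7, so
  g(x) = 32*x^2/7 + 6*x/5 + 96/35.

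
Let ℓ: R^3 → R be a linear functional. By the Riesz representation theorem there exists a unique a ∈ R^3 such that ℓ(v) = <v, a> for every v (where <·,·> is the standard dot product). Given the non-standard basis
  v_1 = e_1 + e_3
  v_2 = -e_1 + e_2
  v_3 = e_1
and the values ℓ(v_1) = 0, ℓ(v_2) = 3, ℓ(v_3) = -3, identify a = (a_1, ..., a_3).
a = (-3, 0, 3)

Write a = (a_1, ..., a_3) in the standard basis. For each basis vector v_i, ℓ(v_i) = <v_i, a> is a linear equation in the a_j's. Collect the n equations into a matrix system V a = ℓ, where row i of V is v_i (expressed in the standard basis). Since V is invertible (lower-triangular with 1s on the diagonal, up to permutation), solve by back-substitution:
  V =
[[1, 0, 1],
 [-1, 1, 0],
 [1, 0, 0]]
  V a = (0, 3, -3)
Solving gives a = (-3, 0, 3).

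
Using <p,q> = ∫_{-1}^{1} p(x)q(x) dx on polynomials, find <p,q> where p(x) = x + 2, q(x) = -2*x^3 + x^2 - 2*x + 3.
<p,q> = 56/5

Expand the product: p(x)·q(x) = -2*x^4 - 3*x^3 - x + 6.
∫_{-1}^{1} of each monomial x^k gives [2/(k+1) if k even, 0 if k odd]. Integrating term-by-term (or equivalently evaluating the antiderivative F(x) = -2*x^5/5 - 3*x^4/4 - x^2/2 + 6*x at the endpoints):
  F(1) − F(−1) = 87/20 − (-137/20) = 56/5.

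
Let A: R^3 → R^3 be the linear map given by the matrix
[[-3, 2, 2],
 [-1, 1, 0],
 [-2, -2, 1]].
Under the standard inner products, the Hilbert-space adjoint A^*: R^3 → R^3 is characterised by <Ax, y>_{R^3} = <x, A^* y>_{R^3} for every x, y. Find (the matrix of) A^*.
A^* = A^T =
[[-3, -1, -2],
 [2, 1, -2],
 [2, 0, 1]]

For real matrices with standard dot products, the defining identity <Ax, y> = <x, A^* y> gives (Ax)^T y = x^T (A^*) y, i.e. x^T A^T y = x^T (A^*) y. Since this holds for all x, y, we must have A^* = A^T. Therefore
A^* =
[[-3, -1, -2],
 [2, 1, -2],
 [2, 0, 1]].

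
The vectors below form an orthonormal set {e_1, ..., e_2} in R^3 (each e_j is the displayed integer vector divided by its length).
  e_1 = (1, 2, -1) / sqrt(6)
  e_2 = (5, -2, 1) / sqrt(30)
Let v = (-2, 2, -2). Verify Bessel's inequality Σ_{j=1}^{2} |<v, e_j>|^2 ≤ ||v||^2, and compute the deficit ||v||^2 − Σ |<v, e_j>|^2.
Σ |<v, e_j>|^2 = 56/5; ||v||^2 = 12; deficit = 4/5

Write each e_j = u_j / sqrt(<u_j, u_j>) where u_j is the displayed integer vector. Then <v, e_j> = <v, u_j> / sqrt(<u_j, u_j>), so |<v, e_j>|^2 = <v, u_j>^2 / <u_j, u_j>.
Coefficients: <v, e_1> = 4/sqrt(6), <v, e_2> = -16/sqrt(30).
Square and sum: Σ |<v, e_j>|^2 = 56/5.
Compute ||v||^2 = v·v = 12.
Deficit = 12 − 56/5 = 4/5 ≥ 0, confirming Bessel's inequality. (The deficit equals ||v − Σ <v,e_j> e_j||^2, the squared distance from v to span{e_j}.)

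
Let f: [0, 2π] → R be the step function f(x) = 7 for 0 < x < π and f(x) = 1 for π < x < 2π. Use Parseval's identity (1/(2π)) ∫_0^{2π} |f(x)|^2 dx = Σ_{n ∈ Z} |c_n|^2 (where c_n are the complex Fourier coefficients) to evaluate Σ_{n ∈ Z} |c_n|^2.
Σ |c_n|^2 = 25

Parseval equates the L^2 energy of f (normalised by 1/(2π)) with the ℓ^2 sum of its Fourier coefficients: (1/(2π)) ∫_0^{2π} |f|^2 = Σ |c_n|^2.
Compute the left side: (1/(2π)) [∫_0^π 7^2 dx + ∫_π^{2π} 1^2 dx] = (1/(2π)) · (49π + 1π) = (49 + 1)/2 = 25.
So Σ_{n ∈ Z} |c_n|^2 = 25.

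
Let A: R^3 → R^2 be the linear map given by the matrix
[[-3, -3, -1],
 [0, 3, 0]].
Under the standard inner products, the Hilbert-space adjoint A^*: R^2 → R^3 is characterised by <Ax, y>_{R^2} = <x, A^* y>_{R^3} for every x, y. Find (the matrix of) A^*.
A^* = A^T =
[[-3, 0],
 [-3, 3],
 [-1, 0]]

For real matrices with standard dot products, the defining identity <Ax, y> = <x, A^* y> gives (Ax)^T y = x^T (A^*) y, i.e. x^T A^T y = x^T (A^*) y. Since this holds for all x, y, we must have A^* = A^T. Therefore
A^* =
[[-3, 0],
 [-3, 3],
 [-1, 0]].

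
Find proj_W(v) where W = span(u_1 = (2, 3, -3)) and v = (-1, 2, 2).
proj_W(v) = (-2/11, -3/11, 3/11)

Set up U = [u_1 | ... | u_1] ∈ R^(3×1). The projector onto W = col(U) is P = U (U^T U)^(-1) U^T.
Compute U^T U =
  [22],
and U^T v = (-2).
Solve U^T U · c = U^T v for the coefficients: c = (-1/11). The projection is proj_W(v) = U c.
Check: (v - proj_W(v)) · u_1 = 0  (should be 0).
Result: proj_W(v) = (-2/11, -3/11, 3/11).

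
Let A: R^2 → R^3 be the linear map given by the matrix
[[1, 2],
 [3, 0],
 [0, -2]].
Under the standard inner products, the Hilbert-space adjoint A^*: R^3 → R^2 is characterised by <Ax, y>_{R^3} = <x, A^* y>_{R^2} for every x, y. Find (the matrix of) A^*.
A^* = A^T =
[[1, 3, 0],
 [2, 0, -2]]

For real matrices with standard dot products, the defining identity <Ax, y> = <x, A^* y> gives (Ax)^T y = x^T (A^*) y, i.e. x^T A^T y = x^T (A^*) y. Since this holds for all x, y, we must have A^* = A^T. Therefore
A^* =
[[1, 3, 0],
 [2, 0, -2]].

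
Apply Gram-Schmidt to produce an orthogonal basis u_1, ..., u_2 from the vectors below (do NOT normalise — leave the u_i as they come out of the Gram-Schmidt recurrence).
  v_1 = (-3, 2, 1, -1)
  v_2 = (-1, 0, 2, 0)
Orthogonal basis:
  u_1 = (-3, 2, 1, -1)
  u_2 = (0, -2/3, 5/3, 1/3)

Apply the Gram-Schmidt recurrence
  u_1 = v_1
  u_i = v_i − Σ_{j<i} ((v_i · u_j) / (u_j · u_j)) · u_j.

Step by step this gives:
  u_1 = (-3, 2, 1, -1)
  u_2 = (0, -2/3, 5/3, 1/3)

Orthogonality check:
  u_2 · u_1 = 0 (should be 0)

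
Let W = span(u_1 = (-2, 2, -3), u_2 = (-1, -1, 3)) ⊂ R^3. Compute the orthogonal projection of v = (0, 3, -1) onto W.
proj_W(v) = (-69/106, 111/106, -99/53)

Set up U = [u_1 | ... | u_2] ∈ R^(3×2). The projector onto W = col(U) is P = U (U^T U)^(-1) U^T.
Compute U^T U =
  [17, -9]
  [-9, 11],
and U^T v = (9, -6).
Solve U^T U · c = U^T v for the coefficients: c = (45/106, -21/106). The projection is proj_W(v) = U c.
Check: (v - proj_W(v)) · u_1 = 0  (should be 0).
Check: (v - proj_W(v)) · u_2 = 0  (should be 0).
Result: proj_W(v) = (-69/106, 111/106, -99/53).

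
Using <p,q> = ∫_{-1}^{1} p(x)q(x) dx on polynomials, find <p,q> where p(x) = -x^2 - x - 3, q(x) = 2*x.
<p,q> = -4/3

Expand the product: p(x)·q(x) = -2*x^3 - 2*x^2 - 6*x.
∫_{-1}^{1} of each monomial x^k gives [2/(k+1) if k even, 0 if k odd]. Integrating term-by-term (or equivalently evaluating the antiderivative F(x) = -x^4/2 - 2*x^3/3 - 3*x^2 at the endpoints):
  F(1) − F(−1) = -25/6 − (-17/6) = -4/3.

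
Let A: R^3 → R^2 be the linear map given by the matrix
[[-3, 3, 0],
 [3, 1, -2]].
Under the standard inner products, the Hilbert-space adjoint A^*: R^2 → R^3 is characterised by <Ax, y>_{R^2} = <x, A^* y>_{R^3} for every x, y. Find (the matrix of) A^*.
A^* = A^T =
[[-3, 3],
 [3, 1],
 [0, -2]]

For real matrices with standard dot products, the defining identity <Ax, y> = <x, A^* y> gives (Ax)^T y = x^T (A^*) y, i.e. x^T A^T y = x^T (A^*) y. Since this holds for all x, y, we must have A^* = A^T. Therefore
A^* =
[[-3, 3],
 [3, 1],
 [0, -2]].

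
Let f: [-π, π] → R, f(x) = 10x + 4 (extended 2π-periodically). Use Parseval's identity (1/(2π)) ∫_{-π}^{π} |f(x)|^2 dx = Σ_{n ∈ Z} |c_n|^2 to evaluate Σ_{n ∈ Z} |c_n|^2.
Σ |c_n|^2 = 100π^2/3 + 16

Expand and integrate term by term over [-π, π]:
  ∫ (10x)^2 dx = 100·(2π^3/3); ∫ 2·10·(4)·x dx = 0 (odd integrand); ∫ 4^2 dx = 16·2π.
So (1/(2π)) ∫_{-π}^{π} (10x + 4)^2 dx = 100π^2/3 + 16 = 100π^2/3 + 16.
Parseval ⇒ Σ |c_n|^2 = 100π^2/3 + 16.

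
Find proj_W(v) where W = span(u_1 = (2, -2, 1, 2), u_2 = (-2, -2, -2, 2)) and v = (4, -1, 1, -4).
proj_W(v) = (49/17, 67/51, 127/51, -67/51)

Set up U = [u_1 | ... | u_2] ∈ R^(4×2). The projector onto W = col(U) is P = U (U^T U)^(-1) U^T.
Compute U^T U =
  [13, 2]
  [2, 16],
and U^T v = (3, -16).
Solve U^T U · c = U^T v for the coefficients: c = (20/51, -107/102). The projection is proj_W(v) = U c.
Check: (v - proj_W(v)) · u_1 = 0  (should be 0).
Check: (v - proj_W(v)) · u_2 = 0  (should be 0).
Result: proj_W(v) = (49/17, 67/51, 127/51, -67/51).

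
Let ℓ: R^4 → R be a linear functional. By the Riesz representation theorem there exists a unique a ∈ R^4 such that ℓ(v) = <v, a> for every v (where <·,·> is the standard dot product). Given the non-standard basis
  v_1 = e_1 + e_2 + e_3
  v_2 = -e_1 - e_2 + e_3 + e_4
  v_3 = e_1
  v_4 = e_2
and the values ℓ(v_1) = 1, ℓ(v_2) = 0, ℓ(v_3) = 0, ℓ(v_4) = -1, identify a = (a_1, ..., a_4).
a = (0, -1, 2, -3)

Write a = (a_1, ..., a_4) in the standard basis. For each basis vector v_i, ℓ(v_i) = <v_i, a> is a linear equation in the a_j's. Collect the n equations into a matrix system V a = ℓ, where row i of V is v_i (expressed in the standard basis). Since V is invertible (lower-triangular with 1s on the diagonal, up to permutation), solve by back-substitution:
  V =
[[1, 1, 1, 0],
 [-1, -1, 1, 1],
 [1, 0, 0, 0],
 [0, 1, 0, 0]]
  V a = (1, 0, 0, -1)
Solving gives a = (0, -1, 2, -3).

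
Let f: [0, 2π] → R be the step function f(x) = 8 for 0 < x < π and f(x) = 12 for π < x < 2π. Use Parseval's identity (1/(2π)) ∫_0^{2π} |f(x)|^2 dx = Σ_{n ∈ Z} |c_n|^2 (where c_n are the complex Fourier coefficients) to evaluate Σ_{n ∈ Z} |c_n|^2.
Σ |c_n|^2 = 104

Parseval equates the L^2 energy of f (normalised by 1/(2π)) with the ℓ^2 sum of its Fourier coefficients: (1/(2π)) ∫_0^{2π} |f|^2 = Σ |c_n|^2.
Compute the left side: (1/(2π)) [∫_0^π 8^2 dx + ∫_π^{2π} 12^2 dx] = (1/(2π)) · (64π + 144π) = (64 + 144)/2 = 104.
So Σ_{n ∈ Z} |c_n|^2 = 104.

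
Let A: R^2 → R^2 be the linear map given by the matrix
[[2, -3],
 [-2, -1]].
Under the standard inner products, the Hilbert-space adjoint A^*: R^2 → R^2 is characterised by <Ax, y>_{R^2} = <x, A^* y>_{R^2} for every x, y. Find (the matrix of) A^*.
A^* = A^T =
[[2, -2],
 [-3, -1]]

For real matrices with standard dot products, the defining identity <Ax, y> = <x, A^* y> gives (Ax)^T y = x^T (A^*) y, i.e. x^T A^T y = x^T (A^*) y. Since this holds for all x, y, we must have A^* = A^T. Therefore
A^* =
[[2, -2],
 [-3, -1]].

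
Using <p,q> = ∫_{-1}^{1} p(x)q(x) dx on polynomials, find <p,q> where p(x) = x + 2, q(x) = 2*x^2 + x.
<p,q> = 10/3

Expand the product: p(x)·q(x) = 2*x^3 + 5*x^2 + 2*x.
∫_{-1}^{1} of each monomial x^k gives [2/(k+1) if k even, 0 if k odd]. Integrating term-by-term (or equivalently evaluating the antiderivative F(x) = x^4/2 + 5*x^3/3 + x^2 at the endpoints):
  F(1) − F(−1) = 19/6 − (-1/6) = 10/3.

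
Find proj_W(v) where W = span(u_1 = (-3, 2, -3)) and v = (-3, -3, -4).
proj_W(v) = (-45/22, 15/11, -45/22)

Set up U = [u_1 | ... | u_1] ∈ R^(3×1). The projector onto W = col(U) is P = U (U^T U)^(-1) U^T.
Compute U^T U =
  [22],
and U^T v = (15).
Solve U^T U · c = U^T v for the coefficients: c = (15/22). The projection is proj_W(v) = U c.
Check: (v - proj_W(v)) · u_1 = 0  (should be 0).
Result: proj_W(v) = (-45/22, 15/11, -45/22).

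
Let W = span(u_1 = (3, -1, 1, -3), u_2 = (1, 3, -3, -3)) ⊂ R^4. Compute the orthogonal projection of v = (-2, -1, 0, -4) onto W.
proj_W(v) = (140/131, 35/131, -35/131, -189/131)

Set up U = [u_1 | ... | u_2] ∈ R^(4×2). The projector onto W = col(U) is P = U (U^T U)^(-1) U^T.
Compute U^T U =
  [20, 6]
  [6, 28],
and U^T v = (7, 7).
Solve U^T U · c = U^T v for the coefficients: c = (77/262, 49/262). The projection is proj_W(v) = U c.
Check: (v - proj_W(v)) · u_1 = 0  (should be 0).
Check: (v - proj_W(v)) · u_2 = 0  (should be 0).
Result: proj_W(v) = (140/131, 35/131, -35/131, -189/131).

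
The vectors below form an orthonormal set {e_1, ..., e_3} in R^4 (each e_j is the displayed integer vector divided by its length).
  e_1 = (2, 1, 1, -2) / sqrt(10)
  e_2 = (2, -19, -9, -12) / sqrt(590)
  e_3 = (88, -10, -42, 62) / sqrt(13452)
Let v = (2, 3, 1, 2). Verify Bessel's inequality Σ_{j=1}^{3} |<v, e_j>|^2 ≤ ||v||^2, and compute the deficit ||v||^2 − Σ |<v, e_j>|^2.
Σ |<v, e_j>|^2 = 18; ||v||^2 = 18; deficit = 0

Write each e_j = u_j / sqrt(<u_j, u_j>) where u_j is the displayed integer vector. Then <v, e_j> = <v, u_j> / sqrt(<u_j, u_j>), so |<v, e_j>|^2 = <v, u_j>^2 / <u_j, u_j>.
Coefficients: <v, e_1> = 4/sqrt(10), <v, e_2> = -86/sqrt(590), <v, e_3> = 228/sqrt(13452).
Square and sum: Σ |<v, e_j>|^2 = 18.
Compute ||v||^2 = v·v = 18.
Deficit = 18 − 18 = 0 ≥ 0, confirming Bessel's inequality. (The deficit equals ||v − Σ <v,e_j> e_j||^2, the squared distance from v to span{e_j}.)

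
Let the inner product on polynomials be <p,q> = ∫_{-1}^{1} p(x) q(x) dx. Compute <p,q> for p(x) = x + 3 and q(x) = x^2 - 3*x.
<p,q> = 0

Expand the product: p(x)·q(x) = x^3 - 9*x.
∫_{-1}^{1} of each monomial x^k gives [2/(k+1) if k even, 0 if k odd]. Integrating term-by-term (or equivalently evaluating the antiderivative F(x) = x^4/4 - 9*x^2/2 at the endpoints):
  F(1) − F(−1) = -17/4 − (-17/4) = 0.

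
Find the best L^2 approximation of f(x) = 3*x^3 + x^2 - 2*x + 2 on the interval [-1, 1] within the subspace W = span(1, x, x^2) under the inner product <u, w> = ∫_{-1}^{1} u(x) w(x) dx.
g(x) = x^2 - x/5 + 2

The best approximation g ∈ W is the orthogonal projection of f onto W. Writing g = a_0 + a_1 x + a_2 x^2, the coefficients solve the normal equations G · a = b where
  G_{ij} = <φ_i, φ_j> and b_i = <f, φ_i>, with φ_0 = 1, φ_1 = x, φ_2 = x^2.
G =
  [2, 0, 2/3]
  [0, 2/3, 0]
  [2/3, 0, 2/5],
b = (14/3, -2/15, 26/15).
Solving gives a_0 = 2, a_1 = -1/5, a_2 = 1, so
  g(x) = x^2 - x/5 + 2.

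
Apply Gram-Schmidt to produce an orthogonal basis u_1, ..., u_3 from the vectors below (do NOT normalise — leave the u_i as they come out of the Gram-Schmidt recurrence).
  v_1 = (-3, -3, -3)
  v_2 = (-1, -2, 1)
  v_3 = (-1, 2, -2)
Orthogonal basis:
  u_1 = (-3, -3, -3)
  u_2 = (-1/3, -4/3, 5/3)
  u_3 = (-15/14, 5/7, 5/14)

Apply the Gram-Schmidt recurrence
  u_1 = v_1
  u_i = v_i − Σ_{j<i} ((v_i · u_j) / (u_j · u_j)) · u_j.

Step by step this gives:
  u_1 = (-3, -3, -3)
  u_2 = (-1/3, -4/3, 5/3)
  u_3 = (-15/14, 5/7, 5/14)

Orthogonality check:
  u_2 · u_1 = 0 (should be 0)
  u_3 · u_1 = 0 (should be 0)
  u_3 · u_2 = 0 (should be 0)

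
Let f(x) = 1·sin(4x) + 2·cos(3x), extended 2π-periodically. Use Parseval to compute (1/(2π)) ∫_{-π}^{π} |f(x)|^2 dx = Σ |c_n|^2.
Σ |c_n|^2 = 5/2

Expand |f|^2 and use orthogonality of {sin(nx), cos(mx)} on [-π, π]:
  ∫_{-π}^{π} sin(nx)^2 dx = π, ∫ cos(mx)^2 dx = π, and cross terms integrate to 0.
So ∫_{-π}^{π} f(x)^2 dx = 1^2 · π + 2^2 · π = (1 + 4)π.
Divide by 2π: (1 + 4)/2 = 5/2.
By Parseval, this equals Σ |c_n|^2.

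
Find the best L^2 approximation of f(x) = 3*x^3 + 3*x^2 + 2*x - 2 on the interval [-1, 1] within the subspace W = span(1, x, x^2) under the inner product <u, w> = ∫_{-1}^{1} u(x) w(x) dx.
g(x) = 3*x^2 + 19*x/5 - 2

The best approximation g ∈ W is the orthogonal projection of f onto W. Writing g = a_0 + a_1 x + a_2 x^2, the coefficients solve the normal equations G · a = b where
  G_{ij} = <φ_i, φ_j> and b_i = <f, φ_i>, with φ_0 = 1, φ_1 = x, φ_2 = x^2.
G =
  [2, 0, 2/3]
  [0, 2/3, 0]
  [2/3, 0, 2/5],
b = (-2, 38/15, -2/15).
Solving gives a_0 = -2, a_1 = 19/5, a_2 = 3, so
  g(x) = 3*x^2 + 19*x/5 - 2.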